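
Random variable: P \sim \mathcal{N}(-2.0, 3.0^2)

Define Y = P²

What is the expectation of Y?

E[P²] = Var(P) + (E[P])² = 9 + 4 = 13

13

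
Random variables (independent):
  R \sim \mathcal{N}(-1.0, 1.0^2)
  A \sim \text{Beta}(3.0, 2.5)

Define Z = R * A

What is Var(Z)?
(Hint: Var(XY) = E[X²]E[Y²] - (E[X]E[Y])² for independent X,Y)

Var(XY) = E[X²]E[Y²] - (E[X]E[Y])²
E[R] = -1, Var(R) = 1
E[A] = 0.54545455, Var(A) = 0.038143675
E[R²] = 1 + (-1)² = 2
E[A²] = 0.038143675 + 0.54545455² = 0.33566434
Var(Z) = 2*0.33566434 - (-1*0.54545455)²
= 0.67132867 - 0.29752066 = 0.37380801

0.37380801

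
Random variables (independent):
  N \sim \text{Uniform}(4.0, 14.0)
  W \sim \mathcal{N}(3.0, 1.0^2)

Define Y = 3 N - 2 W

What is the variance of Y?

For independent RVs: Var(aX + bY) = a²Var(X) + b²Var(Y)
Var(N) = 8.3333333
Var(W) = 1
Var(Y) = 3²*8.3333333 + (-2)²*1
= 9*8.3333333 + 4*1 = 79

79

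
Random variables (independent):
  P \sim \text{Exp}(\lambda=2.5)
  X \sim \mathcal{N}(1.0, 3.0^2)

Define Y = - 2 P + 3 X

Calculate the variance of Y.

For independent RVs: Var(aX + bY) = a²Var(X) + b²Var(Y)
Var(P) = 0.16
Var(X) = 9
Var(Y) = (-2)²*0.16 + 3²*9
= 4*0.16 + 9*9 = 81.64

81.64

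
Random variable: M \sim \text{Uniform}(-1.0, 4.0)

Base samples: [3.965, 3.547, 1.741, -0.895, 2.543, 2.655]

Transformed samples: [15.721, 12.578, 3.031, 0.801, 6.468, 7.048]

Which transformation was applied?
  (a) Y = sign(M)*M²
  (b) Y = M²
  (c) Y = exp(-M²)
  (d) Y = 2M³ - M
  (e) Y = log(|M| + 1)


Checking option (b) Y = M²:
  M = 3.965 -> Y = 15.721 ✓
  M = 3.547 -> Y = 12.578 ✓
  M = 1.741 -> Y = 3.031 ✓
All samples match this transformation.

(b) M²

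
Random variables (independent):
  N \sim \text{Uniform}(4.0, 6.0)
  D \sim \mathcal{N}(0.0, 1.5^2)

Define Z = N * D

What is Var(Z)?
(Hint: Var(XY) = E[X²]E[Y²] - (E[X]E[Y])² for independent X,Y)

Var(XY) = E[X²]E[Y²] - (E[X]E[Y])²
E[N] = 5, Var(N) = 0.33333333
E[D] = 0, Var(D) = 2.25
E[N²] = 0.33333333 + 5² = 25.333333
E[D²] = 2.25 + 0² = 2.25
Var(Z) = 25.333333*2.25 - (5*0)²
= 57 - 0 = 57

57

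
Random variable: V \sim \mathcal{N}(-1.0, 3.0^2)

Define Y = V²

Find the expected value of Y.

Using E[X²] = Var(X) + (E[X])²:
E[V] = -1
Var(V) = 3.0^2 = 9
E[V²] = 9 + (-1)² = 9 + 1 = 10

10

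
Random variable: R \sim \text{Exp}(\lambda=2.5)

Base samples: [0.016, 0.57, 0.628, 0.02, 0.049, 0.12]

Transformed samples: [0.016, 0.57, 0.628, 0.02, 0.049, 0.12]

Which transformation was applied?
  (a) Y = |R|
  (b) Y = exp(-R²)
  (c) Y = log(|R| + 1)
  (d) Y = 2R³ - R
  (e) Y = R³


Checking option (a) Y = |R|:
  R = 0.016 -> Y = 0.016 ✓
  R = 0.57 -> Y = 0.57 ✓
  R = 0.628 -> Y = 0.628 ✓
All samples match this transformation.

(a) |R|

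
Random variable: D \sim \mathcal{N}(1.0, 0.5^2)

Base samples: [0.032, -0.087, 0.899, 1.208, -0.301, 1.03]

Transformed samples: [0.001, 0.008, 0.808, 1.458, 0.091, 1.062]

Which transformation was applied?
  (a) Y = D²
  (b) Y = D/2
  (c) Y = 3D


Checking option (a) Y = D²:
  D = 0.032 -> Y = 0.001 ✓
  D = -0.087 -> Y = 0.008 ✓
  D = 0.899 -> Y = 0.808 ✓
All samples match this transformation.

(a) D²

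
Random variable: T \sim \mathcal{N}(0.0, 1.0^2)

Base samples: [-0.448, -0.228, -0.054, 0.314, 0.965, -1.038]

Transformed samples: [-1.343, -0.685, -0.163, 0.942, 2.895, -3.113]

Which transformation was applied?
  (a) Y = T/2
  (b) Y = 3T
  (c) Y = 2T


Checking option (b) Y = 3T:
  T = -0.448 -> Y = -1.343 ✓
  T = -0.228 -> Y = -0.685 ✓
  T = -0.054 -> Y = -0.163 ✓
All samples match this transformation.

(b) 3T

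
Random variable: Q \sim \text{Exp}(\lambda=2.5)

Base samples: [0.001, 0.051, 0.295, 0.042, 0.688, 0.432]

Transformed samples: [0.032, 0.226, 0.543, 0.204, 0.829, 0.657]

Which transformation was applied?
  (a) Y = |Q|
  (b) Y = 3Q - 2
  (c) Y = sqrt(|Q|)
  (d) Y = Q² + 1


Checking option (c) Y = sqrt(|Q|):
  Q = 0.001 -> Y = 0.032 ✓
  Q = 0.051 -> Y = 0.226 ✓
  Q = 0.295 -> Y = 0.543 ✓
All samples match this transformation.

(c) sqrt(|Q|)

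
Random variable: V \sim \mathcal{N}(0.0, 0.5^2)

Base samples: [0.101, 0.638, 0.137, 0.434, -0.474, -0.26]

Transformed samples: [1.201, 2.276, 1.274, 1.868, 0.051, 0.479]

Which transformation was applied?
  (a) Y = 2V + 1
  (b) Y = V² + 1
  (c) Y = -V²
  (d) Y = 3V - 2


Checking option (a) Y = 2V + 1:
  V = 0.101 -> Y = 1.201 ✓
  V = 0.638 -> Y = 2.276 ✓
  V = 0.137 -> Y = 1.274 ✓
All samples match this transformation.

(a) 2V + 1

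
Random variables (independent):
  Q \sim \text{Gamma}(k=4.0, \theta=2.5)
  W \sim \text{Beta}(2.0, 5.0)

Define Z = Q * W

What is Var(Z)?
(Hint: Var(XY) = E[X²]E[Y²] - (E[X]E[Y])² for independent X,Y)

Var(XY) = E[X²]E[Y²] - (E[X]E[Y])²
E[Q] = 10, Var(Q) = 25
E[W] = 0.28571429, Var(W) = 0.025510204
E[Q²] = 25 + 10² = 125
E[W²] = 0.025510204 + 0.28571429² = 0.10714286
Var(Z) = 125*0.10714286 - (10*0.28571429)²
= 13.392857 - 8.1632653 = 5.2295918

5.2295918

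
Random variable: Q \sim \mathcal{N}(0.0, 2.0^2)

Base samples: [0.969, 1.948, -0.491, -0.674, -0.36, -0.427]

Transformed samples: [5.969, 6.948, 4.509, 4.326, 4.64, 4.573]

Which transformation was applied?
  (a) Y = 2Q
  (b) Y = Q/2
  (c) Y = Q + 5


Checking option (c) Y = Q + 5:
  Q = 0.969 -> Y = 5.969 ✓
  Q = 1.948 -> Y = 6.948 ✓
  Q = -0.491 -> Y = 4.509 ✓
All samples match this transformation.

(c) Q + 5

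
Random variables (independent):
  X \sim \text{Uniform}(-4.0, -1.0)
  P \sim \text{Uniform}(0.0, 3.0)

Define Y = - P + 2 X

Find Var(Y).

For independent RVs: Var(aX + bY) = a²Var(X) + b²Var(Y)
Var(X) = 0.75
Var(P) = 0.75
Var(Y) = 2²*0.75 + (-1)²*0.75
= 4*0.75 + 1*0.75 = 3.75

3.75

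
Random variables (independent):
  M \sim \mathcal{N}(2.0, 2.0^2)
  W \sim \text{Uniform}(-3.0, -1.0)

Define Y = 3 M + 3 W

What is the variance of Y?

For independent RVs: Var(aX + bY) = a²Var(X) + b²Var(Y)
Var(M) = 4
Var(W) = 0.33333333
Var(Y) = 3²*4 + 3²*0.33333333
= 9*4 + 9*0.33333333 = 39

39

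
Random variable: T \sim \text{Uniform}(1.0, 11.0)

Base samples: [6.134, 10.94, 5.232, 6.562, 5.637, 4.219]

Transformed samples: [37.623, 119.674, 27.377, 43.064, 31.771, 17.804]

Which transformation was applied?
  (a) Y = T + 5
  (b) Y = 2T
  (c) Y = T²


Checking option (c) Y = T²:
  T = 6.134 -> Y = 37.623 ✓
  T = 10.94 -> Y = 119.674 ✓
  T = 5.232 -> Y = 27.377 ✓
All samples match this transformation.

(c) T²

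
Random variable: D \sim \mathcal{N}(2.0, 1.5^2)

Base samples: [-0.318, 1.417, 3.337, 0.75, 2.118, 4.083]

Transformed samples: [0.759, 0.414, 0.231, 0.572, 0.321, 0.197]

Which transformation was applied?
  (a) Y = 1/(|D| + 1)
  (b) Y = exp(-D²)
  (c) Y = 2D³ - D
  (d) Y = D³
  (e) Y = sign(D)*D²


Checking option (a) Y = 1/(|D| + 1):
  D = -0.318 -> Y = 0.759 ✓
  D = 1.417 -> Y = 0.414 ✓
  D = 3.337 -> Y = 0.231 ✓
All samples match this transformation.

(a) 1/(|D| + 1)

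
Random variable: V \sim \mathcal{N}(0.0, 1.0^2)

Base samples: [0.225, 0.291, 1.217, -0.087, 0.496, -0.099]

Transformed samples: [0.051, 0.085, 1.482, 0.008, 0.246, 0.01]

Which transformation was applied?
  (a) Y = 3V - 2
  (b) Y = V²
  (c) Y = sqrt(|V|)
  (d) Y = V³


Checking option (b) Y = V²:
  V = 0.225 -> Y = 0.051 ✓
  V = 0.291 -> Y = 0.085 ✓
  V = 1.217 -> Y = 1.482 ✓
All samples match this transformation.

(b) V²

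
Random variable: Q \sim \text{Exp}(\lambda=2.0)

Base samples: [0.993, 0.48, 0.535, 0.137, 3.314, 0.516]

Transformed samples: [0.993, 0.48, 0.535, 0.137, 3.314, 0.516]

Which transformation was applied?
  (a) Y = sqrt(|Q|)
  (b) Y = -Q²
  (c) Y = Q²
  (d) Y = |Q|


Checking option (d) Y = |Q|:
  Q = 0.993 -> Y = 0.993 ✓
  Q = 0.48 -> Y = 0.48 ✓
  Q = 0.535 -> Y = 0.535 ✓
All samples match this transformation.

(d) |Q|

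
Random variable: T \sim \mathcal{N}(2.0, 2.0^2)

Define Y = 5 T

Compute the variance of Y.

For Y = aT + b: Var(Y) = a² * Var(T)
Var(T) = 2.0^2 = 4
Var(Y) = 5² * 4 = 25 * 4 = 100

100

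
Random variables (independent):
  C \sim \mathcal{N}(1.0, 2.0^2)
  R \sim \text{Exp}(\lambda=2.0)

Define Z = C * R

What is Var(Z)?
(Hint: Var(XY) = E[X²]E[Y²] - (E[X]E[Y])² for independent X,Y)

Var(XY) = E[X²]E[Y²] - (E[X]E[Y])²
E[C] = 1, Var(C) = 4
E[R] = 0.5, Var(R) = 0.25
E[C²] = 4 + 1² = 5
E[R²] = 0.25 + 0.5² = 0.5
Var(Z) = 5*0.5 - (1*0.5)²
= 2.5 - 0.25 = 2.25

2.25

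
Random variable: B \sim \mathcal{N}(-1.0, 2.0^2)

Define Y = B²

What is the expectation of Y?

E[B²] = Var(B) + (E[B])² = 4 + 1 = 5

5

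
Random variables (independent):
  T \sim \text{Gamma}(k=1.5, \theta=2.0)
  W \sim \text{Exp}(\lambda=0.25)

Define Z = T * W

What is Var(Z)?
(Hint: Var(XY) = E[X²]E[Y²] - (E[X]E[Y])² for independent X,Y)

Var(XY) = E[X²]E[Y²] - (E[X]E[Y])²
E[T] = 3, Var(T) = 6
E[W] = 4, Var(W) = 16
E[T²] = 6 + 3² = 15
E[W²] = 16 + 4² = 32
Var(Z) = 15*32 - (3*4)²
= 480 - 144 = 336

336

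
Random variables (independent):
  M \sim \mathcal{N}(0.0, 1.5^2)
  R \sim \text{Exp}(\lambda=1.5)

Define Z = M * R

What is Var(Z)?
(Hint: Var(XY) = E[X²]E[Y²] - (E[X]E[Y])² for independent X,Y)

Var(XY) = E[X²]E[Y²] - (E[X]E[Y])²
E[M] = 0, Var(M) = 2.25
E[R] = 0.66666667, Var(R) = 0.44444444
E[M²] = 2.25 + 0² = 2.25
E[R²] = 0.44444444 + 0.66666667² = 0.88888889
Var(Z) = 2.25*0.88888889 - (0*0.66666667)²
= 2 - 0 = 2

2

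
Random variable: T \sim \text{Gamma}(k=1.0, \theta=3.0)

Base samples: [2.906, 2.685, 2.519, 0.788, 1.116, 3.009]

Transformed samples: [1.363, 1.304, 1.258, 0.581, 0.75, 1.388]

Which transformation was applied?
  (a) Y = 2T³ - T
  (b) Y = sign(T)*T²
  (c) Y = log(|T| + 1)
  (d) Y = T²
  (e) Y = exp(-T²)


Checking option (c) Y = log(|T| + 1):
  T = 2.906 -> Y = 1.363 ✓
  T = 2.685 -> Y = 1.304 ✓
  T = 2.519 -> Y = 1.258 ✓
All samples match this transformation.

(c) log(|T| + 1)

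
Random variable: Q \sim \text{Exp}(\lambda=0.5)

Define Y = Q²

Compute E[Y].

Using E[X²] = Var(X) + (E[X])²:
E[Q] = 2
Var(Q) = 1/0.5^2 = 4
E[Q²] = 4 + 2² = 4 + 4 = 8

8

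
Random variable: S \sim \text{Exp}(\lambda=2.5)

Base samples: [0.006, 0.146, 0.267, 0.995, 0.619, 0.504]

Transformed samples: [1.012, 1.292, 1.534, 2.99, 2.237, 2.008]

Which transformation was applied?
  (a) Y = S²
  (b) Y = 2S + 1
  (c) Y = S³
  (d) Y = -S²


Checking option (b) Y = 2S + 1:
  S = 0.006 -> Y = 1.012 ✓
  S = 0.146 -> Y = 1.292 ✓
  S = 0.267 -> Y = 1.534 ✓
All samples match this transformation.

(b) 2S + 1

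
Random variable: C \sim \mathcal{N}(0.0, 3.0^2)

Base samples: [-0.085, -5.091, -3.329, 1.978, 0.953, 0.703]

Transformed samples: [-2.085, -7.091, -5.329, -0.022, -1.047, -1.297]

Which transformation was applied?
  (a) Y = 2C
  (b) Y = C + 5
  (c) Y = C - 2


Checking option (c) Y = C - 2:
  C = -0.085 -> Y = -2.085 ✓
  C = -5.091 -> Y = -7.091 ✓
  C = -3.329 -> Y = -5.329 ✓
All samples match this transformation.

(c) C - 2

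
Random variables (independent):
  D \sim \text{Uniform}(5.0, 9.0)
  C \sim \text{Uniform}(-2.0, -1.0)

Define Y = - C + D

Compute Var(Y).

For independent RVs: Var(aX + bY) = a²Var(X) + b²Var(Y)
Var(D) = 1.3333333
Var(C) = 0.083333333
Var(Y) = 1²*1.3333333 + (-1)²*0.083333333
= 1*1.3333333 + 1*0.083333333 = 1.4166667

1.4166667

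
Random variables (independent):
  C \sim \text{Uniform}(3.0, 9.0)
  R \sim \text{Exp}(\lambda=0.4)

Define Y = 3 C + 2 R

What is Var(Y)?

For independent RVs: Var(aX + bY) = a²Var(X) + b²Var(Y)
Var(C) = 3
Var(R) = 6.25
Var(Y) = 3²*3 + 2²*6.25
= 9*3 + 4*6.25 = 52

52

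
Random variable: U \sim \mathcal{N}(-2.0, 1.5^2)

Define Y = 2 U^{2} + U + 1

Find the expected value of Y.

E[Y] = 2*E[U²] + 1*E[U] + 1
E[U] = -2
E[U²] = Var(U) + (E[U])² = 2.25 + 4 = 6.25
E[Y] = 2*6.25 + 1*(-2) + 1 = 11.5

11.5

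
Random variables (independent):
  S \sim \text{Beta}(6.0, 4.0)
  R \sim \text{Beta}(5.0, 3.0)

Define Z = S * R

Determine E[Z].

For independent RVs: E[XY] = E[X]*E[Y]
E[S] = 0.6
E[R] = 0.625
E[Z] = 0.6 * 0.625 = 0.375

0.375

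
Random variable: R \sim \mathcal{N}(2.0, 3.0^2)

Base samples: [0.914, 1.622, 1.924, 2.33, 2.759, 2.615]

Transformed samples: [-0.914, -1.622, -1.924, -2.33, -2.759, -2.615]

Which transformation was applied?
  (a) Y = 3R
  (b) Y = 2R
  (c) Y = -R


Checking option (c) Y = -R:
  R = 0.914 -> Y = -0.914 ✓
  R = 1.622 -> Y = -1.622 ✓
  R = 1.924 -> Y = -1.924 ✓
All samples match this transformation.

(c) -R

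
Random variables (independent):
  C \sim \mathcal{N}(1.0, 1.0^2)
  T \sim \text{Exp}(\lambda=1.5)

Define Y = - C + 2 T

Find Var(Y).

For independent RVs: Var(aX + bY) = a²Var(X) + b²Var(Y)
Var(C) = 1
Var(T) = 0.44444444
Var(Y) = (-1)²*1 + 2²*0.44444444
= 1*1 + 4*0.44444444 = 2.7777778

2.7777778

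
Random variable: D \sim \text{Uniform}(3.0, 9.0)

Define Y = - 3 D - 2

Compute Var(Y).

For Y = aD + b: Var(Y) = a² * Var(D)
Var(D) = (9 - 3)^2/12 = 3
Var(Y) = (-3)² * 3 = 9 * 3 = 27

27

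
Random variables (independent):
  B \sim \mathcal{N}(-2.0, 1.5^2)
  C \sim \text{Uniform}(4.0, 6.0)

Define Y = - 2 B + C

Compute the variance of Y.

For independent RVs: Var(aX + bY) = a²Var(X) + b²Var(Y)
Var(B) = 2.25
Var(C) = 0.33333333
Var(Y) = (-2)²*2.25 + 1²*0.33333333
= 4*2.25 + 1*0.33333333 = 9.3333333

9.3333333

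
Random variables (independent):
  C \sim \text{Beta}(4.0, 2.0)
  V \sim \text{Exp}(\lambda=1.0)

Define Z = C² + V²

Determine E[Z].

E[Z] = E[C²] + E[V²]
E[C²] = Var(C) + E[C]² = 0.031746032 + 0.44444444 = 0.47619048
E[V²] = Var(V) + E[V]² = 1 + 1 = 2
E[Z] = 0.47619048 + 2 = 2.4761905

2.4761905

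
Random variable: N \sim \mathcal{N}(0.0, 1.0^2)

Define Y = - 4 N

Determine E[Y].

For Y = -4N:
E[Y] = -4 * E[N]
E[N] = 0.0 = 0
E[Y] = -4 * 0 = 0

0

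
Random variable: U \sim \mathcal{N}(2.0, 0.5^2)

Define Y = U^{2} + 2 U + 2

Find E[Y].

E[Y] = 1*E[U²] + 2*E[U] + 2
E[U] = 2
E[U²] = Var(U) + (E[U])² = 0.25 + 4 = 4.25
E[Y] = 1*4.25 + 2*2 + 2 = 10.25

10.25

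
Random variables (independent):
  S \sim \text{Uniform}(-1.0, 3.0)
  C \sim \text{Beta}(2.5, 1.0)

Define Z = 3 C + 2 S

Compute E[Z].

E[Z] = 2*E[S] + 3*E[C]
E[S] = 1
E[C] = 0.71428571
E[Z] = 2*1 + 3*0.71428571 = 4.1428571

4.1428571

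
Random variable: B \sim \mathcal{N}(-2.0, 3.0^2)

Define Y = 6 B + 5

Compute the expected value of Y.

For Y = 6B + 5:
E[Y] = 6 * E[B] + 5
E[B] = -2.0 = -2
E[Y] = 6 * (-2) + 5 = -7

-7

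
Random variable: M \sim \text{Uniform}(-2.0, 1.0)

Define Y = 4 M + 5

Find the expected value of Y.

For Y = 4M + 5:
E[Y] = 4 * E[M] + 5
E[M] = (-2 + 1)/2 = -0.5
E[Y] = 4 * (-0.5) + 5 = 3

3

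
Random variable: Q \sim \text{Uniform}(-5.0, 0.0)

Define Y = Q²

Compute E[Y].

E[Q²] = Var(Q) + (E[Q])² = 2.0833333 + 6.25 = 8.3333333

8.3333333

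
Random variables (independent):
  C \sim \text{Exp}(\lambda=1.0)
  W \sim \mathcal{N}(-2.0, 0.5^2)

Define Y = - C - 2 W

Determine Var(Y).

For independent RVs: Var(aX + bY) = a²Var(X) + b²Var(Y)
Var(C) = 1
Var(W) = 0.25
Var(Y) = (-1)²*1 + (-2)²*0.25
= 1*1 + 4*0.25 = 2

2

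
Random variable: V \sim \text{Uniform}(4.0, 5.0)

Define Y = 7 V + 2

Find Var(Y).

For Y = aV + b: Var(Y) = a² * Var(V)
Var(V) = (5 - 4)^2/12 = 0.083333333
Var(Y) = 7² * 0.083333333 = 49 * 0.083333333 = 4.0833333

4.0833333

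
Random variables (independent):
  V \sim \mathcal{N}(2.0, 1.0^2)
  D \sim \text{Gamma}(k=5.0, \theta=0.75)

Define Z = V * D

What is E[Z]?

For independent RVs: E[XY] = E[X]*E[Y]
E[V] = 2
E[D] = 3.75
E[Z] = 2 * 3.75 = 7.5

7.5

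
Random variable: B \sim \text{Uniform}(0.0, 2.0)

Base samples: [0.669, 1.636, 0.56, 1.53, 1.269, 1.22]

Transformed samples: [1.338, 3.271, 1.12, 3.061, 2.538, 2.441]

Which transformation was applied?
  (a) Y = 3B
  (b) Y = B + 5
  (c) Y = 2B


Checking option (c) Y = 2B:
  B = 0.669 -> Y = 1.338 ✓
  B = 1.636 -> Y = 3.271 ✓
  B = 0.56 -> Y = 1.12 ✓
All samples match this transformation.

(c) 2B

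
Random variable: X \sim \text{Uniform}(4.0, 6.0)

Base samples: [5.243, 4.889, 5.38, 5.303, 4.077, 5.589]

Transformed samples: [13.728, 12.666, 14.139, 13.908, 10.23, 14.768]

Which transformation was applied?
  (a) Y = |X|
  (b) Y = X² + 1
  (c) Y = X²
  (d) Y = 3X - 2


Checking option (d) Y = 3X - 2:
  X = 5.243 -> Y = 13.728 ✓
  X = 4.889 -> Y = 12.666 ✓
  X = 5.38 -> Y = 14.139 ✓
All samples match this transformation.

(d) 3X - 2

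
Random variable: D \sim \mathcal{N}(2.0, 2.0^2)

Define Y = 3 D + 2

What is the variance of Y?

For Y = aD + b: Var(Y) = a² * Var(D)
Var(D) = 2.0^2 = 4
Var(Y) = 3² * 4 = 9 * 4 = 36

36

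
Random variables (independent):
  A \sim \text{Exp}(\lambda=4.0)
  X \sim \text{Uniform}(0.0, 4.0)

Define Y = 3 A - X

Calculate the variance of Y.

For independent RVs: Var(aX + bY) = a²Var(X) + b²Var(Y)
Var(A) = 0.0625
Var(X) = 1.3333333
Var(Y) = 3²*0.0625 + (-1)²*1.3333333
= 9*0.0625 + 1*1.3333333 = 1.8958333

1.8958333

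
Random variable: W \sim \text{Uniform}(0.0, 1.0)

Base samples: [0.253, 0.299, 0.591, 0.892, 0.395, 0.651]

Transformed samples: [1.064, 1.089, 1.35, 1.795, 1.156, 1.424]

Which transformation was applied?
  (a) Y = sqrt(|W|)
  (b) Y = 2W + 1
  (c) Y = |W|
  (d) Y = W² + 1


Checking option (d) Y = W² + 1:
  W = 0.253 -> Y = 1.064 ✓
  W = 0.299 -> Y = 1.089 ✓
  W = 0.591 -> Y = 1.35 ✓
All samples match this transformation.

(d) W² + 1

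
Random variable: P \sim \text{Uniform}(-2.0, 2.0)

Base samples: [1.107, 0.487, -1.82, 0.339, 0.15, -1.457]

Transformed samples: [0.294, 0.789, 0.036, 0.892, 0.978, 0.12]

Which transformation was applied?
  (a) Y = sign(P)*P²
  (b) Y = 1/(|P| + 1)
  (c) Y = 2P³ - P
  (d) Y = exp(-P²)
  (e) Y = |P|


Checking option (d) Y = exp(-P²):
  P = 1.107 -> Y = 0.294 ✓
  P = 0.487 -> Y = 0.789 ✓
  P = -1.82 -> Y = 0.036 ✓
All samples match this transformation.

(d) exp(-P²)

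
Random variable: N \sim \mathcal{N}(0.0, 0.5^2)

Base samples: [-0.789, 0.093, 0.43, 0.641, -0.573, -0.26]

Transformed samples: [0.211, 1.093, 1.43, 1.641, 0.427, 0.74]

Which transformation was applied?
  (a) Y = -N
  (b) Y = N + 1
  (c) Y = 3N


Checking option (b) Y = N + 1:
  N = -0.789 -> Y = 0.211 ✓
  N = 0.093 -> Y = 1.093 ✓
  N = 0.43 -> Y = 1.43 ✓
All samples match this transformation.

(b) N + 1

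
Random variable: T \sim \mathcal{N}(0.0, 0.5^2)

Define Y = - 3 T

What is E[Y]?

For Y = -3T:
E[Y] = -3 * E[T]
E[T] = 0.0 = 0
E[Y] = -3 * 0 = 0

0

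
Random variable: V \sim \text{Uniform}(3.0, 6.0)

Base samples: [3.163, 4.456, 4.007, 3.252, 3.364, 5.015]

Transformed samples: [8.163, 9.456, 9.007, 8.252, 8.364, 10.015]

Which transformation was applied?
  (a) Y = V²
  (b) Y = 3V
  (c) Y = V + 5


Checking option (c) Y = V + 5:
  V = 3.163 -> Y = 8.163 ✓
  V = 4.456 -> Y = 9.456 ✓
  V = 4.007 -> Y = 9.007 ✓
All samples match this transformation.

(c) V + 5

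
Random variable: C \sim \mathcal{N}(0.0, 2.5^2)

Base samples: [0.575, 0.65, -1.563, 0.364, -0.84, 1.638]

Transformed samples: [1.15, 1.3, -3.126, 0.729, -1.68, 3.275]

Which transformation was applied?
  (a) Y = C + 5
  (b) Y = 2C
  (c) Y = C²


Checking option (b) Y = 2C:
  C = 0.575 -> Y = 1.15 ✓
  C = 0.65 -> Y = 1.3 ✓
  C = -1.563 -> Y = -3.126 ✓
All samples match this transformation.

(b) 2C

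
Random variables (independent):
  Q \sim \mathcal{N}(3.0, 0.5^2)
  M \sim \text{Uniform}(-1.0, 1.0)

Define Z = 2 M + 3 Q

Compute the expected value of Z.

E[Z] = 3*E[Q] + 2*E[M]
E[Q] = 3
E[M] = 0
E[Z] = 3*3 + 2*0 = 9

9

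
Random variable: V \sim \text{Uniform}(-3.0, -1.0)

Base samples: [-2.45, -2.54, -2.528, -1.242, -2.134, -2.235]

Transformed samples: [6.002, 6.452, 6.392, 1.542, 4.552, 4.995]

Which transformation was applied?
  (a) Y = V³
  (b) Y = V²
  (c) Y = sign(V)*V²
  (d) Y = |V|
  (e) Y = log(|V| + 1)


Checking option (b) Y = V²:
  V = -2.45 -> Y = 6.002 ✓
  V = -2.54 -> Y = 6.452 ✓
  V = -2.528 -> Y = 6.392 ✓
All samples match this transformation.

(b) V²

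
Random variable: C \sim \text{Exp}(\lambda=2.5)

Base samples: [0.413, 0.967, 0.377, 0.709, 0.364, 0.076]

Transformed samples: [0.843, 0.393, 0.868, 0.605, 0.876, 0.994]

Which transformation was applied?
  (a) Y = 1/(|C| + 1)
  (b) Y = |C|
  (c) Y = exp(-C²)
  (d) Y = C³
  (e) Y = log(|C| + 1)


Checking option (c) Y = exp(-C²):
  C = 0.413 -> Y = 0.843 ✓
  C = 0.967 -> Y = 0.393 ✓
  C = 0.377 -> Y = 0.868 ✓
All samples match this transformation.

(c) exp(-C²)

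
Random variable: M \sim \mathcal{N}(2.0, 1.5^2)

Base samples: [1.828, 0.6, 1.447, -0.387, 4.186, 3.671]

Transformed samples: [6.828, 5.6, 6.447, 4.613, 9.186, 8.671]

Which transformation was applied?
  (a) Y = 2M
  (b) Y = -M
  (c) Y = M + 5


Checking option (c) Y = M + 5:
  M = 1.828 -> Y = 6.828 ✓
  M = 0.6 -> Y = 5.6 ✓
  M = 1.447 -> Y = 6.447 ✓
All samples match this transformation.

(c) M + 5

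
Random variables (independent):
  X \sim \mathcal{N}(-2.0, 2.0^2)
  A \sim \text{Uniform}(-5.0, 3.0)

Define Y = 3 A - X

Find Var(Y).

For independent RVs: Var(aX + bY) = a²Var(X) + b²Var(Y)
Var(X) = 4
Var(A) = 5.3333333
Var(Y) = (-1)²*4 + 3²*5.3333333
= 1*4 + 9*5.3333333 = 52

52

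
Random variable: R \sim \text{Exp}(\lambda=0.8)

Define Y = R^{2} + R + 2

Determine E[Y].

E[Y] = 1*E[R²] + 1*E[R] + 2
E[R] = 1.25
E[R²] = Var(R) + (E[R])² = 1.5625 + 1.5625 = 3.125
E[Y] = 1*3.125 + 1*1.25 + 2 = 6.375

6.375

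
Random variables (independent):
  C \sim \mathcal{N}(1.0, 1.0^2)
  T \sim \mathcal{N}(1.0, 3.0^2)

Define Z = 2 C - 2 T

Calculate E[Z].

E[Z] = 2*E[C] - 2*E[T]
E[C] = 1
E[T] = 1
E[Z] = 2*1 - 2*1 = 0

0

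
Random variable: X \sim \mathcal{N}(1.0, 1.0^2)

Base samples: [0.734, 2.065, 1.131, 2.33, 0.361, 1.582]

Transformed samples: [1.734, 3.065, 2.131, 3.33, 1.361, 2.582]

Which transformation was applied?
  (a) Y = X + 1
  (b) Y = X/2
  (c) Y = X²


Checking option (a) Y = X + 1:
  X = 0.734 -> Y = 1.734 ✓
  X = 2.065 -> Y = 3.065 ✓
  X = 1.131 -> Y = 2.131 ✓
All samples match this transformation.

(a) X + 1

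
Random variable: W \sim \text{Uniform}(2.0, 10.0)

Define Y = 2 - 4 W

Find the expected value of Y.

For Y = -4W + 2:
E[Y] = -4 * E[W] + 2
E[W] = (2 + 10)/2 = 6
E[Y] = -4 * 6 + 2 = -22

-22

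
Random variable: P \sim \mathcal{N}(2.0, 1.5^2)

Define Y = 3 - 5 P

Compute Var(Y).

For Y = aP + b: Var(Y) = a² * Var(P)
Var(P) = 1.5^2 = 2.25
Var(Y) = (-5)² * 2.25 = 25 * 2.25 = 56.25

56.25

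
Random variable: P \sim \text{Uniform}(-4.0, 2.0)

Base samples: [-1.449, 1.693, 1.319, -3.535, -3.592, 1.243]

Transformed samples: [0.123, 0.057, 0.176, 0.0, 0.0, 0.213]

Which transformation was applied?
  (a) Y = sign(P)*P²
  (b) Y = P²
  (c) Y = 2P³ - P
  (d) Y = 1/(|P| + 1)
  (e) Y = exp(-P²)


Checking option (e) Y = exp(-P²):
  P = -1.449 -> Y = 0.123 ✓
  P = 1.693 -> Y = 0.057 ✓
  P = 1.319 -> Y = 0.176 ✓
All samples match this transformation.

(e) exp(-P²)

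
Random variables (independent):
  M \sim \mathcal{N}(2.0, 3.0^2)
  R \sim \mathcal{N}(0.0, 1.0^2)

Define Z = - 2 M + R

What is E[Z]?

E[Z] = -2*E[M] + 1*E[R]
E[M] = 2
E[R] = 0
E[Z] = -2*2 + 1*0 = -4

-4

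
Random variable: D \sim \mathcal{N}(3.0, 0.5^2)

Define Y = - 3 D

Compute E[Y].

For Y = -3D:
E[Y] = -3 * E[D]
E[D] = 3.0 = 3
E[Y] = -3 * 3 = -9

-9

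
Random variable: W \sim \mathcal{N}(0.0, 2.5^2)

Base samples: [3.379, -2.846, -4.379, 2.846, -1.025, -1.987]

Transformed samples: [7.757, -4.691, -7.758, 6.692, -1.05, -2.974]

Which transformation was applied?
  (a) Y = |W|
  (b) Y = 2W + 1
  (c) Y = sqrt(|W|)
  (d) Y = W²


Checking option (b) Y = 2W + 1:
  W = 3.379 -> Y = 7.757 ✓
  W = -2.846 -> Y = -4.691 ✓
  W = -4.379 -> Y = -7.758 ✓
All samples match this transformation.

(b) 2W + 1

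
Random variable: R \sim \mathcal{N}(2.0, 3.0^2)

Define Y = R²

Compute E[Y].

E[R²] = Var(R) + (E[R])² = 9 + 4 = 13

13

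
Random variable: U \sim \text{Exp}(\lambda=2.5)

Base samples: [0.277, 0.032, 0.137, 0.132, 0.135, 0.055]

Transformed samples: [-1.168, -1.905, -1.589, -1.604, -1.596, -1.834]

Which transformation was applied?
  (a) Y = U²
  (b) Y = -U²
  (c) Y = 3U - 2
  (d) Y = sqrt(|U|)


Checking option (c) Y = 3U - 2:
  U = 0.277 -> Y = -1.168 ✓
  U = 0.032 -> Y = -1.905 ✓
  U = 0.137 -> Y = -1.589 ✓
All samples match this transformation.

(c) 3U - 2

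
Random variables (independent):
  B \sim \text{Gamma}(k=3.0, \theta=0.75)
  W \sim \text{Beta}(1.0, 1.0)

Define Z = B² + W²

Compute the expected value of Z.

E[Z] = E[B²] + E[W²]
E[B²] = Var(B) + E[B]² = 1.6875 + 5.0625 = 6.75
E[W²] = Var(W) + E[W]² = 0.083333333 + 0.25 = 0.33333333
E[Z] = 6.75 + 0.33333333 = 7.0833333

7.0833333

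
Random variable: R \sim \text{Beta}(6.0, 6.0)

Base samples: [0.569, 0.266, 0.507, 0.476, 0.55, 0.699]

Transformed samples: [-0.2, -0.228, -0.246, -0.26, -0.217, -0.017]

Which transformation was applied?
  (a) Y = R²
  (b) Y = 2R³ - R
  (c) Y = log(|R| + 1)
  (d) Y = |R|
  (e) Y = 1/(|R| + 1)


Checking option (b) Y = 2R³ - R:
  R = 0.569 -> Y = -0.2 ✓
  R = 0.266 -> Y = -0.228 ✓
  R = 0.507 -> Y = -0.246 ✓
All samples match this transformation.

(b) 2R³ - R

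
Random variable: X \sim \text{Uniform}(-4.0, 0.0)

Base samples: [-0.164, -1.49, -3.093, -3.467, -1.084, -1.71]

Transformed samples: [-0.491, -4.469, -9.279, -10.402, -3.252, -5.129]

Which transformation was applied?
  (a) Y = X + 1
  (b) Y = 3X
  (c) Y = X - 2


Checking option (b) Y = 3X:
  X = -0.164 -> Y = -0.491 ✓
  X = -1.49 -> Y = -4.469 ✓
  X = -3.093 -> Y = -9.279 ✓
All samples match this transformation.

(b) 3X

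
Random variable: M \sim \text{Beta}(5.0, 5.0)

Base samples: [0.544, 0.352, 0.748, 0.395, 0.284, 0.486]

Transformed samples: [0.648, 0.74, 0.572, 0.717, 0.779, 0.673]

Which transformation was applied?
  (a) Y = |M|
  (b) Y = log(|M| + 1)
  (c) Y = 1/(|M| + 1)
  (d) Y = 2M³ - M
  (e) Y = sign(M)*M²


Checking option (c) Y = 1/(|M| + 1):
  M = 0.544 -> Y = 0.648 ✓
  M = 0.352 -> Y = 0.74 ✓
  M = 0.748 -> Y = 0.572 ✓
All samples match this transformation.

(c) 1/(|M| + 1)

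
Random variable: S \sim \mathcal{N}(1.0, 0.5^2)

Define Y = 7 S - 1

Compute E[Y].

For Y = 7S - 1:
E[Y] = 7 * E[S] - 1
E[S] = 1.0 = 1
E[Y] = 7 * 1 - 1 = 6

6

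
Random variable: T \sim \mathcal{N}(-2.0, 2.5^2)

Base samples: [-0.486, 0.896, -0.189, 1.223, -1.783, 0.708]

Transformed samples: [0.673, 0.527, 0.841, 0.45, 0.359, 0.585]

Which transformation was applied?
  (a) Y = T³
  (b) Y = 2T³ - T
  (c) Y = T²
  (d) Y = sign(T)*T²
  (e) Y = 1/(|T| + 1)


Checking option (e) Y = 1/(|T| + 1):
  T = -0.486 -> Y = 0.673 ✓
  T = 0.896 -> Y = 0.527 ✓
  T = -0.189 -> Y = 0.841 ✓
All samples match this transformation.

(e) 1/(|T| + 1)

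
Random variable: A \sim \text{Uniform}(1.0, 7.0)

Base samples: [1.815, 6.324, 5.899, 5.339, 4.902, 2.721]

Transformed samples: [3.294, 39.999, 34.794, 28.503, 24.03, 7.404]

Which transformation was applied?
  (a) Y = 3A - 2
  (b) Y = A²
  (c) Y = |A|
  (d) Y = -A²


Checking option (b) Y = A²:
  A = 1.815 -> Y = 3.294 ✓
  A = 6.324 -> Y = 39.999 ✓
  A = 5.899 -> Y = 34.794 ✓
All samples match this transformation.

(b) A²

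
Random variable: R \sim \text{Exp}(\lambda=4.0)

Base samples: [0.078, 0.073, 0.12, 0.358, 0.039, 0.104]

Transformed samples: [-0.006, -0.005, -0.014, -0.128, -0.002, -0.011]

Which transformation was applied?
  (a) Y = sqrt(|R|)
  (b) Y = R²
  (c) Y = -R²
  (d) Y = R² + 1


Checking option (c) Y = -R²:
  R = 0.078 -> Y = -0.006 ✓
  R = 0.073 -> Y = -0.005 ✓
  R = 0.12 -> Y = -0.014 ✓
All samples match this transformation.

(c) -R²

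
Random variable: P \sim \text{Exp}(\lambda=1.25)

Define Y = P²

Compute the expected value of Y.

E[P²] = Var(P) + (E[P])² = 0.64 + 0.64 = 1.28

1.28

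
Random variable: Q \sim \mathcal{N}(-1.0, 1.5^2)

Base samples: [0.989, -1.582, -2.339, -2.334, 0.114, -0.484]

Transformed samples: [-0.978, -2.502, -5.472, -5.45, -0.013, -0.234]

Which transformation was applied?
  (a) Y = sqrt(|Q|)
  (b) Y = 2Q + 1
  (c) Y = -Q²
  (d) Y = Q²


Checking option (c) Y = -Q²:
  Q = 0.989 -> Y = -0.978 ✓
  Q = -1.582 -> Y = -2.502 ✓
  Q = -2.339 -> Y = -5.472 ✓
All samples match this transformation.

(c) -Q²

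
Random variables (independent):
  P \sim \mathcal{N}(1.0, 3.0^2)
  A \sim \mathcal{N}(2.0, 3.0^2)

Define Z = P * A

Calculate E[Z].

For independent RVs: E[XY] = E[X]*E[Y]
E[P] = 1
E[A] = 2
E[Z] = 1 * 2 = 2

2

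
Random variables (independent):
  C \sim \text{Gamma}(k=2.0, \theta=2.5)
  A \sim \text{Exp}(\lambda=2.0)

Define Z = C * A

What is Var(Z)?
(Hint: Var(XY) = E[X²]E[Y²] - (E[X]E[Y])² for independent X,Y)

Var(XY) = E[X²]E[Y²] - (E[X]E[Y])²
E[C] = 5, Var(C) = 12.5
E[A] = 0.5, Var(A) = 0.25
E[C²] = 12.5 + 5² = 37.5
E[A²] = 0.25 + 0.5² = 0.5
Var(Z) = 37.5*0.5 - (5*0.5)²
= 18.75 - 6.25 = 12.5

12.5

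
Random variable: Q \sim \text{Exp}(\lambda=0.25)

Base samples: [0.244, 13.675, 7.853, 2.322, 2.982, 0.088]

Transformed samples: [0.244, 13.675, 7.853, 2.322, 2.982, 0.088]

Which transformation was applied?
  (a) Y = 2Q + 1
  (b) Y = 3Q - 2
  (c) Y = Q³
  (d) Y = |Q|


Checking option (d) Y = |Q|:
  Q = 0.244 -> Y = 0.244 ✓
  Q = 13.675 -> Y = 13.675 ✓
  Q = 7.853 -> Y = 7.853 ✓
All samples match this transformation.

(d) |Q|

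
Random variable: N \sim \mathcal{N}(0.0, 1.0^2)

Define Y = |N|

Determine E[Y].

For X ~ N(0, 1.0²), E[|X|] = sigma * sqrt(2/pi)
= 1.0 * sqrt(2/pi) = 0.79788456

0.79788456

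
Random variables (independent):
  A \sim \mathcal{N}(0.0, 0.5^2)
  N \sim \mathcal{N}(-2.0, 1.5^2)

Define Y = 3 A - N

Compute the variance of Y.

For independent RVs: Var(aX + bY) = a²Var(X) + b²Var(Y)
Var(A) = 0.25
Var(N) = 2.25
Var(Y) = 3²*0.25 + (-1)²*2.25
= 9*0.25 + 1*2.25 = 4.5

4.5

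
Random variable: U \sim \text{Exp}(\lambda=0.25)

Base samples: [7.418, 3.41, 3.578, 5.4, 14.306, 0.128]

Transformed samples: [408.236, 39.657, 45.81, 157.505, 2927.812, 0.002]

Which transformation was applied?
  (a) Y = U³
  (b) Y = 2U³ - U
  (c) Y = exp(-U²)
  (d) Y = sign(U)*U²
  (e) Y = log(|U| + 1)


Checking option (a) Y = U³:
  U = 7.418 -> Y = 408.236 ✓
  U = 3.41 -> Y = 39.657 ✓
  U = 3.578 -> Y = 45.81 ✓
All samples match this transformation.

(a) U³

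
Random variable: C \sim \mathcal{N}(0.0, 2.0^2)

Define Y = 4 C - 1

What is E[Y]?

For Y = 4C - 1:
E[Y] = 4 * E[C] - 1
E[C] = 0.0 = 0
E[Y] = 4 * 0 - 1 = -1

-1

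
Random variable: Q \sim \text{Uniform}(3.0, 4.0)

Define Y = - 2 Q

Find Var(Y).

For Y = aQ + b: Var(Y) = a² * Var(Q)
Var(Q) = (4 - 3)^2/12 = 0.083333333
Var(Y) = (-2)² * 0.083333333 = 4 * 0.083333333 = 0.33333333

0.33333333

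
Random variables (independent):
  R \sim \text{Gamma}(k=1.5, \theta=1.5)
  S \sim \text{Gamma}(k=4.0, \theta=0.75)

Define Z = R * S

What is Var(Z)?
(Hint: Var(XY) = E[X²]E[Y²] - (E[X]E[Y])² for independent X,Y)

Var(XY) = E[X²]E[Y²] - (E[X]E[Y])²
E[R] = 2.25, Var(R) = 3.375
E[S] = 3, Var(S) = 2.25
E[R²] = 3.375 + 2.25² = 8.4375
E[S²] = 2.25 + 3² = 11.25
Var(Z) = 8.4375*11.25 - (2.25*3)²
= 94.921875 - 45.5625 = 49.359375

49.359375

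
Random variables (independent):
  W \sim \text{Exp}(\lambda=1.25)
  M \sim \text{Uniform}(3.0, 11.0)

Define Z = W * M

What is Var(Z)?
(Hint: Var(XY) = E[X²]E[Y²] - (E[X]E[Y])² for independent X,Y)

Var(XY) = E[X²]E[Y²] - (E[X]E[Y])²
E[W] = 0.8, Var(W) = 0.64
E[M] = 7, Var(M) = 5.3333333
E[W²] = 0.64 + 0.8² = 1.28
E[M²] = 5.3333333 + 7² = 54.333333
Var(Z) = 1.28*54.333333 - (0.8*7)²
= 69.546667 - 31.36 = 38.186667

38.186667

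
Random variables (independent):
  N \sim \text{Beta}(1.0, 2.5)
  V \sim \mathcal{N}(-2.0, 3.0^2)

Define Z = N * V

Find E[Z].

For independent RVs: E[XY] = E[X]*E[Y]
E[N] = 0.28571429
E[V] = -2
E[Z] = 0.28571429 * (-2) = -0.57142857

-0.57142857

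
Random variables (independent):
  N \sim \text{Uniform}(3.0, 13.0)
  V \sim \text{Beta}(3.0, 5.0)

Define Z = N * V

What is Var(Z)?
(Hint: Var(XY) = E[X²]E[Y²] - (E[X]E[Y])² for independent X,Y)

Var(XY) = E[X²]E[Y²] - (E[X]E[Y])²
E[N] = 8, Var(N) = 8.3333333
E[V] = 0.375, Var(V) = 0.026041667
E[N²] = 8.3333333 + 8² = 72.333333
E[V²] = 0.026041667 + 0.375² = 0.16666667
Var(Z) = 72.333333*0.16666667 - (8*0.375)²
= 12.055556 - 9 = 3.0555556

3.0555556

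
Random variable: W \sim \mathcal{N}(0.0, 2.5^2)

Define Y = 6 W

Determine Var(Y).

For Y = aW + b: Var(Y) = a² * Var(W)
Var(W) = 2.5^2 = 6.25
Var(Y) = 6² * 6.25 = 36 * 6.25 = 225

225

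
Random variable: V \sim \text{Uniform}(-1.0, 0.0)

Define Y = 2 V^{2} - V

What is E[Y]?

E[Y] = 2*E[V²] - 1*E[V]
E[V] = -0.5
E[V²] = Var(V) + (E[V])² = 0.083333333 + 0.25 = 0.33333333
E[Y] = 2*0.33333333 - 1*(-0.5) = 1.1666667

1.1666667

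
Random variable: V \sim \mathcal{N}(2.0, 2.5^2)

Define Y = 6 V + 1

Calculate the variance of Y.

For Y = aV + b: Var(Y) = a² * Var(V)
Var(V) = 2.5^2 = 6.25
Var(Y) = 6² * 6.25 = 36 * 6.25 = 225

225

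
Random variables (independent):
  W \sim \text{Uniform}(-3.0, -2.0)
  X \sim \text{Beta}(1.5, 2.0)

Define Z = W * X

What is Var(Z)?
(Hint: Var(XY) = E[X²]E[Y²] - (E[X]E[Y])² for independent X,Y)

Var(XY) = E[X²]E[Y²] - (E[X]E[Y])²
E[W] = -2.5, Var(W) = 0.083333333
E[X] = 0.42857143, Var(X) = 0.054421769
E[W²] = 0.083333333 + (-2.5)² = 6.3333333
E[X²] = 0.054421769 + 0.42857143² = 0.23809524
Var(Z) = 6.3333333*0.23809524 - (-2.5*0.42857143)²
= 1.5079365 - 1.1479592 = 0.35997732

0.35997732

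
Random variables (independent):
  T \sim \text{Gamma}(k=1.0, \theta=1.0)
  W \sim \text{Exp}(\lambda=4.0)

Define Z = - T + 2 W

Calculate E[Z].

E[Z] = -1*E[T] + 2*E[W]
E[T] = 1
E[W] = 0.25
E[Z] = -1*1 + 2*0.25 = -0.5

-0.5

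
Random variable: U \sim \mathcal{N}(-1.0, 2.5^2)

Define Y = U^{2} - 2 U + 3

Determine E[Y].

E[Y] = 1*E[U²] - 2*E[U] + 3
E[U] = -1
E[U²] = Var(U) + (E[U])² = 6.25 + 1 = 7.25
E[Y] = 1*7.25 - 2*(-1) + 3 = 12.25

12.25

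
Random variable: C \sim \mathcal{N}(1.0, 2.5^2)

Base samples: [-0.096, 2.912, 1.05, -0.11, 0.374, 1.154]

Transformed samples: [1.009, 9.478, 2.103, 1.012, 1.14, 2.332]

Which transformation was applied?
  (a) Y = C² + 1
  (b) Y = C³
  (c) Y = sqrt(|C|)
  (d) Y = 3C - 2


Checking option (a) Y = C² + 1:
  C = -0.096 -> Y = 1.009 ✓
  C = 2.912 -> Y = 9.478 ✓
  C = 1.05 -> Y = 2.103 ✓
All samples match this transformation.

(a) C² + 1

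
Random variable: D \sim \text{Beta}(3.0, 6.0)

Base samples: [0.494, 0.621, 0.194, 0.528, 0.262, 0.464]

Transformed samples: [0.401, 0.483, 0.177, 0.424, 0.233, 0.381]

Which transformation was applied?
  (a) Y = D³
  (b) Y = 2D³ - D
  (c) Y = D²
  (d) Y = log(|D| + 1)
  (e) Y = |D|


Checking option (d) Y = log(|D| + 1):
  D = 0.494 -> Y = 0.401 ✓
  D = 0.621 -> Y = 0.483 ✓
  D = 0.194 -> Y = 0.177 ✓
All samples match this transformation.

(d) log(|D| + 1)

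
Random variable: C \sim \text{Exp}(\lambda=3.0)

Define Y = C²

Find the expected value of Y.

Using E[X²] = Var(X) + (E[X])²:
E[C] = 0.33333333
Var(C) = 1/3.0^2 = 0.11111111
E[C²] = 0.11111111 + 0.33333333² = 0.11111111 + 0.11111111 = 0.22222222

0.22222222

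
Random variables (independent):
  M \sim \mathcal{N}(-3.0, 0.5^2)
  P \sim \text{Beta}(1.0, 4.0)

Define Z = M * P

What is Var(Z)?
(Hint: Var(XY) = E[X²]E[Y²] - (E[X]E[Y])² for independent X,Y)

Var(XY) = E[X²]E[Y²] - (E[X]E[Y])²
E[M] = -3, Var(M) = 0.25
E[P] = 0.2, Var(P) = 0.026666667
E[M²] = 0.25 + (-3)² = 9.25
E[P²] = 0.026666667 + 0.2² = 0.066666667
Var(Z) = 9.25*0.066666667 - (-3*0.2)²
= 0.61666667 - 0.36 = 0.25666667

0.25666667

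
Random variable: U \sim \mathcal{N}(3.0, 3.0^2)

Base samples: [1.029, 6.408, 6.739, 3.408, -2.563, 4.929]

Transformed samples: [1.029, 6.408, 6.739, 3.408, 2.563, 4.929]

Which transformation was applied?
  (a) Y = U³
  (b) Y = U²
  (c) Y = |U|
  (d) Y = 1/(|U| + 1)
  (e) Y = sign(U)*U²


Checking option (c) Y = |U|:
  U = 1.029 -> Y = 1.029 ✓
  U = 6.408 -> Y = 6.408 ✓
  U = 6.739 -> Y = 6.739 ✓
All samples match this transformation.

(c) |U|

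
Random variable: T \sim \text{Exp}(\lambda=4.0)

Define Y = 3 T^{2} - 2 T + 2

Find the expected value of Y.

E[Y] = 3*E[T²] - 2*E[T] + 2
E[T] = 0.25
E[T²] = Var(T) + (E[T])² = 0.0625 + 0.0625 = 0.125
E[Y] = 3*0.125 - 2*0.25 + 2 = 1.875

1.875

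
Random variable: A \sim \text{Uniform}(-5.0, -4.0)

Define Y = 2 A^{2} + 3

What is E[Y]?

E[Y] = 2*E[A²] + 3
E[A] = -4.5
E[A²] = Var(A) + (E[A])² = 0.083333333 + 20.25 = 20.333333
E[Y] = 2*20.333333 + 3 = 43.666667

43.666667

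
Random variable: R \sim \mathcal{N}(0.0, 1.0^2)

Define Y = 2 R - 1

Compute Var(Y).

For Y = aR + b: Var(Y) = a² * Var(R)
Var(R) = 1.0^2 = 1
Var(Y) = 2² * 1 = 4 * 1 = 4

4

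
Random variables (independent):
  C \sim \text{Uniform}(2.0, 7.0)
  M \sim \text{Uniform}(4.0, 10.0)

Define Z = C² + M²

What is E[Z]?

E[Z] = E[C²] + E[M²]
E[C²] = Var(C) + E[C]² = 2.0833333 + 20.25 = 22.333333
E[M²] = Var(M) + E[M]² = 3 + 49 = 52
E[Z] = 22.333333 + 52 = 74.333333

74.333333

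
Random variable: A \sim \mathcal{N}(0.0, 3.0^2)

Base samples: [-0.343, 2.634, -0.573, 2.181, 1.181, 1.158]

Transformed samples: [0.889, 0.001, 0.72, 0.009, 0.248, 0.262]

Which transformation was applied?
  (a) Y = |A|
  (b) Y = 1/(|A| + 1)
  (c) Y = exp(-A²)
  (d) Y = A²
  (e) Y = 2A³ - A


Checking option (c) Y = exp(-A²):
  A = -0.343 -> Y = 0.889 ✓
  A = 2.634 -> Y = 0.001 ✓
  A = -0.573 -> Y = 0.72 ✓
All samples match this transformation.

(c) exp(-A²)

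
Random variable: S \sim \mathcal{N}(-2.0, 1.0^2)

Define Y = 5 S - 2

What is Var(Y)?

For Y = aS + b: Var(Y) = a² * Var(S)
Var(S) = 1.0^2 = 1
Var(Y) = 5² * 1 = 25 * 1 = 25

25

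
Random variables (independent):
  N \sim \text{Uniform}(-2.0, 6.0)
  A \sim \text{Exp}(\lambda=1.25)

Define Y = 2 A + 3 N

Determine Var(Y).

For independent RVs: Var(aX + bY) = a²Var(X) + b²Var(Y)
Var(N) = 5.3333333
Var(A) = 0.64
Var(Y) = 3²*5.3333333 + 2²*0.64
= 9*5.3333333 + 4*0.64 = 50.56

50.56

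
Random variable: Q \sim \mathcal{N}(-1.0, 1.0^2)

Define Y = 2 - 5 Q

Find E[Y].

For Y = -5Q + 2:
E[Y] = -5 * E[Q] + 2
E[Q] = -1.0 = -1
E[Y] = -5 * (-1) + 2 = 7

7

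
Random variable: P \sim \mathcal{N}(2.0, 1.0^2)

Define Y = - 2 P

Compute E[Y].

For Y = -2P:
E[Y] = -2 * E[P]
E[P] = 2.0 = 2
E[Y] = -2 * 2 = -4

-4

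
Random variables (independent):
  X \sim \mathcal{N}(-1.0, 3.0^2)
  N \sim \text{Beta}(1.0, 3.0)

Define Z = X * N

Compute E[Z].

For independent RVs: E[XY] = E[X]*E[Y]
E[X] = -1
E[N] = 0.25
E[Z] = -1 * 0.25 = -0.25

-0.25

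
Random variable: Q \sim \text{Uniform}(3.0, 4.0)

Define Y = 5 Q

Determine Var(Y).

For Y = aQ + b: Var(Y) = a² * Var(Q)
Var(Q) = (4 - 3)^2/12 = 0.083333333
Var(Y) = 5² * 0.083333333 = 25 * 0.083333333 = 2.0833333

2.0833333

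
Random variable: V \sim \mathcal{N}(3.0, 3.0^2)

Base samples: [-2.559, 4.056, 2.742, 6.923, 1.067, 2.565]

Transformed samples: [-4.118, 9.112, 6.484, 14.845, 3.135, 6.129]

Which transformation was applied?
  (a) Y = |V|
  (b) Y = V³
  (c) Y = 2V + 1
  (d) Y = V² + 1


Checking option (c) Y = 2V + 1:
  V = -2.559 -> Y = -4.118 ✓
  V = 4.056 -> Y = 9.112 ✓
  V = 2.742 -> Y = 6.484 ✓
All samples match this transformation.

(c) 2V + 1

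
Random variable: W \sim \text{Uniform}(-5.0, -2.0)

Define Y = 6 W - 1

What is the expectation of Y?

For Y = 6W - 1:
E[Y] = 6 * E[W] - 1
E[W] = (-5 - 2)/2 = -3.5
E[Y] = 6 * (-3.5) - 1 = -22

-22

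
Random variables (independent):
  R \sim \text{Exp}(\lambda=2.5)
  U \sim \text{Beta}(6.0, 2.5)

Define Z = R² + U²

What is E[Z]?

E[Z] = E[R²] + E[U²]
E[R²] = Var(R) + E[R]² = 0.16 + 0.16 = 0.32
E[U²] = Var(U) + E[U]² = 0.021853943 + 0.4982699 = 0.52012384
E[Z] = 0.32 + 0.52012384 = 0.84012384

0.84012384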